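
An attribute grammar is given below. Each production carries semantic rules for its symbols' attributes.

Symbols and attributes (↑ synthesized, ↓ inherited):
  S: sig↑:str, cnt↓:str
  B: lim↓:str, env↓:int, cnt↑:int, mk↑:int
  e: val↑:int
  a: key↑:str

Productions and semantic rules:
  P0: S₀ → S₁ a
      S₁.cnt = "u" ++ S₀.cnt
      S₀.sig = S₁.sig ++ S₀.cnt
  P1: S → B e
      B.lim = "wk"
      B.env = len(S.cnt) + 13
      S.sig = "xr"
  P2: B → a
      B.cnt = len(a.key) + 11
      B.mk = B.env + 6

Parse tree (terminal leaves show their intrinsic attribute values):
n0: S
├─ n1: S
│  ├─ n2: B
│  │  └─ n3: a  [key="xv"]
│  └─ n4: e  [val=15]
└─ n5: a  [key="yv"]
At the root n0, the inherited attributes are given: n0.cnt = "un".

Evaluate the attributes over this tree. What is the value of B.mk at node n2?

22

1. n0.cnt = "un"  [given at root]
2. n1.cnt = "uun"  ["u" ++ S₀.cnt]
3. n2.lim = "wk"  ["wk"]
4. n2.env = 16  [len(S.cnt) + 13]
5. n3.key = "xv"  [terminal]
6. n2.cnt = 13  [len(a.key) + 11]
7. n2.mk = 22  [B.env + 6]
8. n4.val = 15  [terminal]
9. n1.sig = "xr"  ["xr"]
10. n5.key = "yv"  [terminal]
11. n0.sig = "xrun"  [S₁.sig ++ S₀.cnt]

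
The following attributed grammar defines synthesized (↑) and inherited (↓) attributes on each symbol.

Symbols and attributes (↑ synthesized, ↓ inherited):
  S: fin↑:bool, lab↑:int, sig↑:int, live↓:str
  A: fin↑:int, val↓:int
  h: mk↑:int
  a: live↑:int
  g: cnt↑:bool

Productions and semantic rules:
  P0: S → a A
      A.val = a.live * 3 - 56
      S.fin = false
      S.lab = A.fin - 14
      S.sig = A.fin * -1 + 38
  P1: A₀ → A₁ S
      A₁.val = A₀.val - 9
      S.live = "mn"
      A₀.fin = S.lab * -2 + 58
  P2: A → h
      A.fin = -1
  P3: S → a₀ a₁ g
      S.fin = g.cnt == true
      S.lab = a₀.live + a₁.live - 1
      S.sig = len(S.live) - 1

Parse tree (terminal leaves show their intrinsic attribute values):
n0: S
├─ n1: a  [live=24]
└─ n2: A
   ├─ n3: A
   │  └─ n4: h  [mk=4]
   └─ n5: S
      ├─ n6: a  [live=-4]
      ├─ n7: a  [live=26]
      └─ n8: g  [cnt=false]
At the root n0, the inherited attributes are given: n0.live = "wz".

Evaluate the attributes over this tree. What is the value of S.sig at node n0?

22

1. n0.live = "wz"  [given at root]
2. n1.live = 24  [terminal]
3. n2.val = 16  [a.live * 3 - 56]
4. n3.val = 7  [A₀.val - 9]
5. n4.mk = 4  [terminal]
6. n3.fin = -1  [-1]
7. n5.live = "mn"  ["mn"]
8. n6.live = -4  [terminal]
9. n7.live = 26  [terminal]
10. n8.cnt = false  [terminal]
11. n5.fin = false  [g.cnt == true]
12. n5.lab = 21  [a₀.live + a₁.live - 1]
13. n5.sig = 1  [len(S.live) - 1]
14. n2.fin = 16  [S.lab * -2 + 58]
15. n0.fin = false  [false]
16. n0.lab = 2  [A.fin - 14]
17. n0.sig = 22  [A.fin * -1 + 38]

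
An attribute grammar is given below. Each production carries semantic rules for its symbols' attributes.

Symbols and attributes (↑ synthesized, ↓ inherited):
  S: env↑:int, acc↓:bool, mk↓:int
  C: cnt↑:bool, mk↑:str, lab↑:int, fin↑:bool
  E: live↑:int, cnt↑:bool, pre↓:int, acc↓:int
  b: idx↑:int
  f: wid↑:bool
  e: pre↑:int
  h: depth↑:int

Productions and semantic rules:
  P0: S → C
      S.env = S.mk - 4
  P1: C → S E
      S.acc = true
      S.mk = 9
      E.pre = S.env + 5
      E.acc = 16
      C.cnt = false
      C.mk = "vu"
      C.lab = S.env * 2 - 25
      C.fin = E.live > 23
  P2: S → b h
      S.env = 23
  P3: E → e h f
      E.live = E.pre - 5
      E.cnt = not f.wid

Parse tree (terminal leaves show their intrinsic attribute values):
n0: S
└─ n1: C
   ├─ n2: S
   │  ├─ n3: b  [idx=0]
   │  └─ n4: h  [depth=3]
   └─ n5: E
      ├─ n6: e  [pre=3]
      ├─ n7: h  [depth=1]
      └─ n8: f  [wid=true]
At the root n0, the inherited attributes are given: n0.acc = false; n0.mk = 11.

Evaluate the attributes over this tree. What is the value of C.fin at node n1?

1. n0.acc = false  [given at root]
2. n0.mk = 11  [given at root]
3. n2.acc = true  [true]
4. n2.mk = 9  [9]
5. n3.idx = 0  [terminal]
6. n4.depth = 3  [terminal]
7. n2.env = 23  [23]
8. n5.pre = 28  [S.env + 5]
9. n5.acc = 16  [16]
10. n6.pre = 3  [terminal]
11. n7.depth = 1  [terminal]
12. n8.wid = true  [terminal]
13. n5.live = 23  [E.pre - 5]
14. n5.cnt = false  [not f.wid]
15. n1.cnt = false  [false]
16. n1.mk = "vu"  ["vu"]
17. n1.lab = 21  [S.env * 2 - 25]
18. n1.fin = false  [E.live > 23]
19. n0.env = 7  [S.mk - 4]

false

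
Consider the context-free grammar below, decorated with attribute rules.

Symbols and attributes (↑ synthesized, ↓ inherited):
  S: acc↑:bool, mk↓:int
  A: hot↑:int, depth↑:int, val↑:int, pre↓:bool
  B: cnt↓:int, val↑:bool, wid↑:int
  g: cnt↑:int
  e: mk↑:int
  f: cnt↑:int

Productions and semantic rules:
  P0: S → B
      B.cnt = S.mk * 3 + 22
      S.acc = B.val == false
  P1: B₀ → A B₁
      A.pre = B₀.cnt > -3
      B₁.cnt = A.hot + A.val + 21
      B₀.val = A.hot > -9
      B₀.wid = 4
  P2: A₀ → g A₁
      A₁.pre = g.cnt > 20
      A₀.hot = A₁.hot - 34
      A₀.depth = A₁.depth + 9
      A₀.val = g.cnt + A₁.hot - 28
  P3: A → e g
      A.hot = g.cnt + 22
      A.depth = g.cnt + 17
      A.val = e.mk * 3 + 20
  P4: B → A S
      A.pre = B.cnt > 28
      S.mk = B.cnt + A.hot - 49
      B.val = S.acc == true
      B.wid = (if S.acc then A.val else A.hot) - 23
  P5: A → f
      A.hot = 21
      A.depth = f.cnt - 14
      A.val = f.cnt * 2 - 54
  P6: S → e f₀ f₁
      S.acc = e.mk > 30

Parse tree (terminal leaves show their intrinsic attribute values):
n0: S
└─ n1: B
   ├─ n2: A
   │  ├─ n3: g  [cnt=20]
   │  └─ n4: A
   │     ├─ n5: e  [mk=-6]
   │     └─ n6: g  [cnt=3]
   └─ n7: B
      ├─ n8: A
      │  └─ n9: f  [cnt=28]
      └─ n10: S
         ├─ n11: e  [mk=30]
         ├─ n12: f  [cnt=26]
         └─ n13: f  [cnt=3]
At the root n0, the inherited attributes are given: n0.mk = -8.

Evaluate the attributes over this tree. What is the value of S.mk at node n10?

1. n0.mk = -8  [given at root]
2. n1.cnt = -2  [S.mk * 3 + 22]
3. n2.pre = true  [B₀.cnt > -3]
4. n3.cnt = 20  [terminal]
5. n4.pre = false  [g.cnt > 20]
6. n5.mk = -6  [terminal]
7. n6.cnt = 3  [terminal]
8. n4.hot = 25  [g.cnt + 22]
9. n4.depth = 20  [g.cnt + 17]
10. n4.val = 2  [e.mk * 3 + 20]
11. n2.hot = -9  [A₁.hot - 34]
12. n2.depth = 29  [A₁.depth + 9]
13. n2.val = 17  [g.cnt + A₁.hot - 28]
14. n7.cnt = 29  [A.hot + A.val + 21]
15. n8.pre = true  [B.cnt > 28]
16. n9.cnt = 28  [terminal]
17. n8.hot = 21  [21]
18. n8.depth = 14  [f.cnt - 14]
19. n8.val = 2  [f.cnt * 2 - 54]
20. n10.mk = 1  [B.cnt + A.hot - 49]
21. n11.mk = 30  [terminal]
22. n12.cnt = 26  [terminal]
23. n13.cnt = 3  [terminal]
24. n10.acc = false  [e.mk > 30]
25. n7.val = false  [S.acc == true]
26. n7.wid = -2  [(if S.acc then A.val else A.hot) - 23]
27. n1.val = false  [A.hot > -9]
28. n1.wid = 4  [4]
29. n0.acc = true  [B.val == false]

1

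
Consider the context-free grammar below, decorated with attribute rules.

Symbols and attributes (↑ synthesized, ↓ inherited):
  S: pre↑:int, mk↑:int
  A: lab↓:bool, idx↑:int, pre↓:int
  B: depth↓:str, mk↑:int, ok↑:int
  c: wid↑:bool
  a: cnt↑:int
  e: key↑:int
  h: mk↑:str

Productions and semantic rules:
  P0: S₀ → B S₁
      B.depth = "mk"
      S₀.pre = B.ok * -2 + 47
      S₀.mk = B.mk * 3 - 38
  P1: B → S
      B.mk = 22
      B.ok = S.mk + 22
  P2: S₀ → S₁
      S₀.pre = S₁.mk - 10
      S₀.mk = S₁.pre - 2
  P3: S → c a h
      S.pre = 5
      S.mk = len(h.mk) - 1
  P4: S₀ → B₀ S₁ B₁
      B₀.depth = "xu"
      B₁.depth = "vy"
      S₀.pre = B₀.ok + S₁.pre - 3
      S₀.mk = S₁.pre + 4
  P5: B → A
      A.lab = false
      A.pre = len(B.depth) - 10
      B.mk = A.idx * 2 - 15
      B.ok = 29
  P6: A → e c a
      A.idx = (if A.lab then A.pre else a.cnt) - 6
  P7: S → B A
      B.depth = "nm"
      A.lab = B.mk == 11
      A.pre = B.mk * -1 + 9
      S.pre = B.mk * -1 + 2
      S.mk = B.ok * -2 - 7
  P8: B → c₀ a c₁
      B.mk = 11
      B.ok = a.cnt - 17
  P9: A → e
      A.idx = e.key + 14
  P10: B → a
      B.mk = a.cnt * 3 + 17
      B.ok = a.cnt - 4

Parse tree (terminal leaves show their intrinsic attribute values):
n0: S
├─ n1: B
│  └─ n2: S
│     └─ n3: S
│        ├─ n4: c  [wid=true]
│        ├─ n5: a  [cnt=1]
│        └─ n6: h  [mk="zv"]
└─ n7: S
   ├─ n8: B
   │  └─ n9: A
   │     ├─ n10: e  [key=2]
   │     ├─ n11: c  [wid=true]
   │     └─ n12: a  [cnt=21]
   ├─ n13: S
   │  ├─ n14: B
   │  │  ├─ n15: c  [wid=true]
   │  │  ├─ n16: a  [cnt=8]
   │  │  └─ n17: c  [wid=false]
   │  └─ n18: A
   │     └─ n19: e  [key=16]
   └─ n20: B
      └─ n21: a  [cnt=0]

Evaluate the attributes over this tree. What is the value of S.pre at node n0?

-3

1. n1.depth = "mk"  ["mk"]
2. n4.wid = true  [terminal]
3. n5.cnt = 1  [terminal]
4. n6.mk = "zv"  [terminal]
5. n3.pre = 5  [5]
6. n3.mk = 1  [len(h.mk) - 1]
7. n2.pre = -9  [S₁.mk - 10]
8. n2.mk = 3  [S₁.pre - 2]
9. n1.mk = 22  [22]
10. n1.ok = 25  [S.mk + 22]
11. n8.depth = "xu"  ["xu"]
12. n9.lab = false  [false]
13. n9.pre = -8  [len(B.depth) - 10]
14. n10.key = 2  [terminal]
15. n11.wid = true  [terminal]
16. n12.cnt = 21  [terminal]
17. n9.idx = 15  [(if A.lab then A.pre else a.cnt) - 6]
18. n8.mk = 15  [A.idx * 2 - 15]
19. n8.ok = 29  [29]
20. n14.depth = "nm"  ["nm"]
21. n15.wid = true  [terminal]
22. n16.cnt = 8  [terminal]
23. n17.wid = false  [terminal]
24. n14.mk = 11  [11]
25. n14.ok = -9  [a.cnt - 17]
26. n18.lab = true  [B.mk == 11]
27. n18.pre = -2  [B.mk * -1 + 9]
28. n19.key = 16  [terminal]
29. n18.idx = 30  [e.key + 14]
30. n13.pre = -9  [B.mk * -1 + 2]
31. n13.mk = 11  [B.ok * -2 - 7]
32. n20.depth = "vy"  ["vy"]
33. n21.cnt = 0  [terminal]
34. n20.mk = 17  [a.cnt * 3 + 17]
35. n20.ok = -4  [a.cnt - 4]
36. n7.pre = 17  [B₀.ok + S₁.pre - 3]
37. n7.mk = -5  [S₁.pre + 4]
38. n0.pre = -3  [B.ok * -2 + 47]
39. n0.mk = 28  [B.mk * 3 - 38]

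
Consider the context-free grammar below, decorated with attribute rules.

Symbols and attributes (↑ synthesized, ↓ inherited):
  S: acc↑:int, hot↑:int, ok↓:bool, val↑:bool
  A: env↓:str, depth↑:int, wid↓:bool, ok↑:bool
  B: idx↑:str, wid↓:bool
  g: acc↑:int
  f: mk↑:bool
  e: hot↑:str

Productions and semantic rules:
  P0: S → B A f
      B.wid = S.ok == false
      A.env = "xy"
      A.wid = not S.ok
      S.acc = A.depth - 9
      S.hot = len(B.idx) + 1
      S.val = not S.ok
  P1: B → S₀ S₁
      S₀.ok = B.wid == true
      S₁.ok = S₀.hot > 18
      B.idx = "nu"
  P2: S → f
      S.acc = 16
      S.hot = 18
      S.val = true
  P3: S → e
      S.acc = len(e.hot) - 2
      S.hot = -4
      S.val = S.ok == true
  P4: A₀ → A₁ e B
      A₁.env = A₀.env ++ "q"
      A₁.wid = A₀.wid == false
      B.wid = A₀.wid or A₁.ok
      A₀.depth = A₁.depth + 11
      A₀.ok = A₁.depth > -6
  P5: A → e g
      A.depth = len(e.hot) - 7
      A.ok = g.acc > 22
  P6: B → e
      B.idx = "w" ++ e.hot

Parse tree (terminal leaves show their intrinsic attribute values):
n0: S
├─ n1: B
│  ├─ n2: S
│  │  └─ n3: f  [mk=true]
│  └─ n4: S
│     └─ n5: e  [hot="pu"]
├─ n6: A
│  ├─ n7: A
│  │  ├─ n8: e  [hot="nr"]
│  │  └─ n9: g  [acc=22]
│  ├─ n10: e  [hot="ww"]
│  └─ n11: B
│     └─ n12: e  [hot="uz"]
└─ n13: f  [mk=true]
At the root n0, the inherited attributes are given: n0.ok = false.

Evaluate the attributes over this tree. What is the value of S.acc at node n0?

1. n0.ok = false  [given at root]
2. n1.wid = true  [S.ok == false]
3. n2.ok = true  [B.wid == true]
4. n3.mk = true  [terminal]
5. n2.acc = 16  [16]
6. n2.hot = 18  [18]
7. n2.val = true  [true]
8. n4.ok = false  [S₀.hot > 18]
9. n5.hot = "pu"  [terminal]
10. n4.acc = 0  [len(e.hot) - 2]
11. n4.hot = -4  [-4]
12. n4.val = false  [S.ok == true]
13. n1.idx = "nu"  ["nu"]
14. n6.env = "xy"  ["xy"]
15. n6.wid = true  [not S.ok]
16. n7.env = "xyq"  [A₀.env ++ "q"]
17. n7.wid = false  [A₀.wid == false]
18. n8.hot = "nr"  [terminal]
19. n9.acc = 22  [terminal]
20. n7.depth = -5  [len(e.hot) - 7]
21. n7.ok = false  [g.acc > 22]
22. n10.hot = "ww"  [terminal]
23. n11.wid = true  [A₀.wid or A₁.ok]
24. n12.hot = "uz"  [terminal]
25. n11.idx = "wuz"  ["w" ++ e.hot]
26. n6.depth = 6  [A₁.depth + 11]
27. n6.ok = true  [A₁.depth > -6]
28. n13.mk = true  [terminal]
29. n0.acc = -3  [A.depth - 9]
30. n0.hot = 3  [len(B.idx) + 1]
31. n0.val = true  [not S.ok]

-3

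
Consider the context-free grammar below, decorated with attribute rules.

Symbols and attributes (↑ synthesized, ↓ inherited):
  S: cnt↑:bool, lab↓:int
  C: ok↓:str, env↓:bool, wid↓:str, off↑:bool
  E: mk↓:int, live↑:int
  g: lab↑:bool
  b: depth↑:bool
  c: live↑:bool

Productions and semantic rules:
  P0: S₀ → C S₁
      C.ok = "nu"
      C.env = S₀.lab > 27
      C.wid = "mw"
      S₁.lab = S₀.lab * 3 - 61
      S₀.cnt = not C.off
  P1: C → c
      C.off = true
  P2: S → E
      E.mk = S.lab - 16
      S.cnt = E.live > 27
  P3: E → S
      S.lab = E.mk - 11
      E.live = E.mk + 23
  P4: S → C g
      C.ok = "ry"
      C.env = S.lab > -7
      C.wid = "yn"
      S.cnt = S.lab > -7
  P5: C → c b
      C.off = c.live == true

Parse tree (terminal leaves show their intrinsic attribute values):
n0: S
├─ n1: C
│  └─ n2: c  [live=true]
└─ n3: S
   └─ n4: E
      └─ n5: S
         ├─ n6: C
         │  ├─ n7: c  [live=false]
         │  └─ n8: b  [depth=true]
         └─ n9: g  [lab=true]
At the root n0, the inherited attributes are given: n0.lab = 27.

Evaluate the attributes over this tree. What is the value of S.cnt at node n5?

1. n0.lab = 27  [given at root]
2. n1.ok = "nu"  ["nu"]
3. n1.env = false  [S₀.lab > 27]
4. n1.wid = "mw"  ["mw"]
5. n2.live = true  [terminal]
6. n1.off = true  [true]
7. n3.lab = 20  [S₀.lab * 3 - 61]
8. n4.mk = 4  [S.lab - 16]
9. n5.lab = -7  [E.mk - 11]
10. n6.ok = "ry"  ["ry"]
11. n6.env = false  [S.lab > -7]
12. n6.wid = "yn"  ["yn"]
13. n7.live = false  [terminal]
14. n8.depth = true  [terminal]
15. n6.off = false  [c.live == true]
16. n9.lab = true  [terminal]
17. n5.cnt = false  [S.lab > -7]
18. n4.live = 27  [E.mk + 23]
19. n3.cnt = false  [E.live > 27]
20. n0.cnt = false  [not C.off]

false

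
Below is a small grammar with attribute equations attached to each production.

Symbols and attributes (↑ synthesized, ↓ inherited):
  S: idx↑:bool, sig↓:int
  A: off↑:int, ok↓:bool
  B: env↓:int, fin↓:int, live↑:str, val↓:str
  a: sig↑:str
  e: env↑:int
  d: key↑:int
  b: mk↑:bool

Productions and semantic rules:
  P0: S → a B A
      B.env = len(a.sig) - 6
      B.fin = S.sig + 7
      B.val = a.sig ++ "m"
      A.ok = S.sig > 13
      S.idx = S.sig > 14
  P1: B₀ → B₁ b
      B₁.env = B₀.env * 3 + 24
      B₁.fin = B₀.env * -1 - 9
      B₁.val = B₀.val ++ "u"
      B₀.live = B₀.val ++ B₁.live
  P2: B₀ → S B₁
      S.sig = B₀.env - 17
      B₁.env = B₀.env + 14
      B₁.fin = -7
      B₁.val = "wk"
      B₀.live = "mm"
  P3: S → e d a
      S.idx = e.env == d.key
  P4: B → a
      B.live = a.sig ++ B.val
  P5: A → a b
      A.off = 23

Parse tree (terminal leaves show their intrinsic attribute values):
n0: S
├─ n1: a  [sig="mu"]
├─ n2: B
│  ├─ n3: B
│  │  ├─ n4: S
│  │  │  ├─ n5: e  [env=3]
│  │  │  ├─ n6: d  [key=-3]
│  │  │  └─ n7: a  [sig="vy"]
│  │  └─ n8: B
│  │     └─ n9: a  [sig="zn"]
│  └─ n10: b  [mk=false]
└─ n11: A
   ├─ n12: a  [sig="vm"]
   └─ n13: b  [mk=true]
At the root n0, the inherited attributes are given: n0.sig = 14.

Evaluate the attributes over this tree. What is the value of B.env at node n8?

26

1. n0.sig = 14  [given at root]
2. n1.sig = "mu"  [terminal]
3. n2.env = -4  [len(a.sig) - 6]
4. n2.fin = 21  [S.sig + 7]
5. n2.val = "mum"  [a.sig ++ "m"]
6. n3.env = 12  [B₀.env * 3 + 24]
7. n3.fin = -5  [B₀.env * -1 - 9]
8. n3.val = "mumu"  [B₀.val ++ "u"]
9. n4.sig = -5  [B₀.env - 17]
10. n5.env = 3  [terminal]
11. n6.key = -3  [terminal]
12. n7.sig = "vy"  [terminal]
13. n4.idx = false  [e.env == d.key]
14. n8.env = 26  [B₀.env + 14]
15. n8.fin = -7  [-7]
16. n8.val = "wk"  ["wk"]
17. n9.sig = "zn"  [terminal]
18. n8.live = "znwk"  [a.sig ++ B.val]
19. n3.live = "mm"  ["mm"]
20. n10.mk = false  [terminal]
21. n2.live = "mummm"  [B₀.val ++ B₁.live]
22. n11.ok = true  [S.sig > 13]
23. n12.sig = "vm"  [terminal]
24. n13.mk = true  [terminal]
25. n11.off = 23  [23]
26. n0.idx = false  [S.sig > 14]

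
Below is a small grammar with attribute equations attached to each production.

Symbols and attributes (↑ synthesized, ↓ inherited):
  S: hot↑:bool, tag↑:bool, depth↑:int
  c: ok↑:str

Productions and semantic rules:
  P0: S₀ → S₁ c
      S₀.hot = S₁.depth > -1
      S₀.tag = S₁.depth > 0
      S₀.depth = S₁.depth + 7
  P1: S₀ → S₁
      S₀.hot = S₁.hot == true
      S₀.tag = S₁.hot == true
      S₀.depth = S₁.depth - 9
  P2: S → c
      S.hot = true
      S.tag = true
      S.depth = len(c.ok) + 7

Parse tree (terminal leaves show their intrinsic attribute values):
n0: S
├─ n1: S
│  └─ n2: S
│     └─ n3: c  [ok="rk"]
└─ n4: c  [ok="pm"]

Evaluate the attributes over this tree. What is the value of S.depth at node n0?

1. n3.ok = "rk"  [terminal]
2. n2.hot = true  [true]
3. n2.tag = true  [true]
4. n2.depth = 9  [len(c.ok) + 7]
5. n1.hot = true  [S₁.hot == true]
6. n1.tag = true  [S₁.hot == true]
7. n1.depth = 0  [S₁.depth - 9]
8. n4.ok = "pm"  [terminal]
9. n0.hot = true  [S₁.depth > -1]
10. n0.tag = false  [S₁.depth > 0]
11. n0.depth = 7  [S₁.depth + 7]

7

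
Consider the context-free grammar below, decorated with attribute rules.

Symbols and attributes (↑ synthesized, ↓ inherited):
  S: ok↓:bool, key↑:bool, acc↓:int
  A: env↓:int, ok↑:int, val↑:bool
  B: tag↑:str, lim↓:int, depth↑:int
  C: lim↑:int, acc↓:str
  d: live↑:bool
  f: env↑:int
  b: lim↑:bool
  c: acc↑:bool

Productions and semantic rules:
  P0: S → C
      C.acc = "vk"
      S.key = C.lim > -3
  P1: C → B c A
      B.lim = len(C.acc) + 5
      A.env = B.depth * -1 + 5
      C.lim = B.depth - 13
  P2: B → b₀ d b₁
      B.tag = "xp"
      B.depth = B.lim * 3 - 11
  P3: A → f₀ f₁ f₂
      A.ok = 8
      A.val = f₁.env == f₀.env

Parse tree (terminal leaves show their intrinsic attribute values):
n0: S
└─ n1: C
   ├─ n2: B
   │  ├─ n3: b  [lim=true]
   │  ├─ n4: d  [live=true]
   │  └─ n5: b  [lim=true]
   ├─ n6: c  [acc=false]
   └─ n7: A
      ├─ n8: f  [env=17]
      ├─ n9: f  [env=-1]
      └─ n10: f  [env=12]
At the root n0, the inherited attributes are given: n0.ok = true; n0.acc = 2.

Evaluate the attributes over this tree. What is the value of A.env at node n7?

1. n0.ok = true  [given at root]
2. n0.acc = 2  [given at root]
3. n1.acc = "vk"  ["vk"]
4. n2.lim = 7  [len(C.acc) + 5]
5. n3.lim = true  [terminal]
6. n4.live = true  [terminal]
7. n5.lim = true  [terminal]
8. n2.tag = "xp"  ["xp"]
9. n2.depth = 10  [B.lim * 3 - 11]
10. n6.acc = false  [terminal]
11. n7.env = -5  [B.depth * -1 + 5]
12. n8.env = 17  [terminal]
13. n9.env = -1  [terminal]
14. n10.env = 12  [terminal]
15. n7.ok = 8  [8]
16. n7.val = false  [f₁.env == f₀.env]
17. n1.lim = -3  [B.depth - 13]
18. n0.key = false  [C.lim > -3]

-5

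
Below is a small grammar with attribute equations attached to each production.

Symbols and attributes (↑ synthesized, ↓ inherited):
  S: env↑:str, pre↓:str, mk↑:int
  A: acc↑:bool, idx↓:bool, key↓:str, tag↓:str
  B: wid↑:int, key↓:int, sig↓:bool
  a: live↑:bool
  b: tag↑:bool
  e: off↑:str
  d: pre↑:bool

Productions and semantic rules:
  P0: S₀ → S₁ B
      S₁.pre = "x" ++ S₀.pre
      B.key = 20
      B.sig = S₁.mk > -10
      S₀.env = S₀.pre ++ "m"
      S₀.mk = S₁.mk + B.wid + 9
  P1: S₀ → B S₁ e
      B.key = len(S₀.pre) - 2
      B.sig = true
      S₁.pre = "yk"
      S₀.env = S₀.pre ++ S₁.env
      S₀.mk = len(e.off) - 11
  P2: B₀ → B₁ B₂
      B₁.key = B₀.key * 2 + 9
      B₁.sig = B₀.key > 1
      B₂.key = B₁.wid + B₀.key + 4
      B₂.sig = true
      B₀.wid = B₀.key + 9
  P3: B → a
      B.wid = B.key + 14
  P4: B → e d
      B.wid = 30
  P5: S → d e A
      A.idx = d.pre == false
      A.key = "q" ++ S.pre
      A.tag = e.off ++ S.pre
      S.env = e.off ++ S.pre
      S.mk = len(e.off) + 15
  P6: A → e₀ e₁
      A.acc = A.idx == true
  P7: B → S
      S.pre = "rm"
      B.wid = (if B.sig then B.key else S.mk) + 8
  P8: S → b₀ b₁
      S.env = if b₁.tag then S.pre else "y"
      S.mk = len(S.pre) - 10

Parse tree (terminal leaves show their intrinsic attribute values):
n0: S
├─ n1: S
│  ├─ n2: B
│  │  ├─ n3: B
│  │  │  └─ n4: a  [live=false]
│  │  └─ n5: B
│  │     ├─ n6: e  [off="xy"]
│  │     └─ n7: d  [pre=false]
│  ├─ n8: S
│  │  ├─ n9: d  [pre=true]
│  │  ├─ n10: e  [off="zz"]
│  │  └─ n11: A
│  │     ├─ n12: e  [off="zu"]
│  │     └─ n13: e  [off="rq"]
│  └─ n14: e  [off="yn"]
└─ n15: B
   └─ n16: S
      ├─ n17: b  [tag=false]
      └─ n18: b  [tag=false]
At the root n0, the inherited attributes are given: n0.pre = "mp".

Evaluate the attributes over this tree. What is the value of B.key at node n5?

1. n0.pre = "mp"  [given at root]
2. n1.pre = "xmp"  ["x" ++ S₀.pre]
3. n2.key = 1  [len(S₀.pre) - 2]
4. n2.sig = true  [true]
5. n3.key = 11  [B₀.key * 2 + 9]
6. n3.sig = false  [B₀.key > 1]
7. n4.live = false  [terminal]
8. n3.wid = 25  [B.key + 14]
9. n5.key = 30  [B₁.wid + B₀.key + 4]
10. n5.sig = true  [true]
11. n6.off = "xy"  [terminal]
12. n7.pre = false  [terminal]
13. n5.wid = 30  [30]
14. n2.wid = 10  [B₀.key + 9]
15. n8.pre = "yk"  ["yk"]
16. n9.pre = true  [terminal]
17. n10.off = "zz"  [terminal]
18. n11.idx = false  [d.pre == false]
19. n11.key = "qyk"  ["q" ++ S.pre]
20. n11.tag = "zzyk"  [e.off ++ S.pre]
21. n12.off = "zu"  [terminal]
22. n13.off = "rq"  [terminal]
23. n11.acc = false  [A.idx == true]
24. n8.env = "zzyk"  [e.off ++ S.pre]
25. n8.mk = 17  [len(e.off) + 15]
26. n14.off = "yn"  [terminal]
27. n1.env = "xmpzzyk"  [S₀.pre ++ S₁.env]
28. n1.mk = -9  [len(e.off) - 11]
29. n15.key = 20  [20]
30. n15.sig = true  [S₁.mk > -10]
31. n16.pre = "rm"  ["rm"]
32. n17.tag = false  [terminal]
33. n18.tag = false  [terminal]
34. n16.env = "y"  [if b₁.tag then S.pre else "y"]
35. n16.mk = -8  [len(S.pre) - 10]
36. n15.wid = 28  [(if B.sig then B.key else S.mk) + 8]
37. n0.env = "mpm"  [S₀.pre ++ "m"]
38. n0.mk = 28  [S₁.mk + B.wid + 9]

30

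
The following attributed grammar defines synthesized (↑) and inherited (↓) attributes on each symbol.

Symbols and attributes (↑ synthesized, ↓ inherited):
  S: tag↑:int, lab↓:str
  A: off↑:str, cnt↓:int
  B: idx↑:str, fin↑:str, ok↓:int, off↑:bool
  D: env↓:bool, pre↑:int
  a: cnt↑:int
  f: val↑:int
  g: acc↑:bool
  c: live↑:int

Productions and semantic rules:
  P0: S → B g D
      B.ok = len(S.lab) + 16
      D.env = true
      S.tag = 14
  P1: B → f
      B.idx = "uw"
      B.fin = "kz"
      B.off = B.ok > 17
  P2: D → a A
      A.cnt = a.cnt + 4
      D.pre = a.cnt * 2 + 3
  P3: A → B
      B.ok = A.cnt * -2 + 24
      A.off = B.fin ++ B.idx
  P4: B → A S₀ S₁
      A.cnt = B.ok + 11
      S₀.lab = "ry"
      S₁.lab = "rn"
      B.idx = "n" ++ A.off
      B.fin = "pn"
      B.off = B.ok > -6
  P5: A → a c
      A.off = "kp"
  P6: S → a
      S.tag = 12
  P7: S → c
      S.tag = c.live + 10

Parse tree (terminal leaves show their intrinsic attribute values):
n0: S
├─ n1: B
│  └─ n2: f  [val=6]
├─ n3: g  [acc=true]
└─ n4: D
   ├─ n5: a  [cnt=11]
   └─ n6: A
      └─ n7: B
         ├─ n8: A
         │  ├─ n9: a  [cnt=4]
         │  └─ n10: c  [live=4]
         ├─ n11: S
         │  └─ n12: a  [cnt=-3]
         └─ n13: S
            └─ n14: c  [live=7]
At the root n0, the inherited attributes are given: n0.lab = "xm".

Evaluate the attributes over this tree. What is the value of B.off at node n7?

1. n0.lab = "xm"  [given at root]
2. n1.ok = 18  [len(S.lab) + 16]
3. n2.val = 6  [terminal]
4. n1.idx = "uw"  ["uw"]
5. n1.fin = "kz"  ["kz"]
6. n1.off = true  [B.ok > 17]
7. n3.acc = true  [terminal]
8. n4.env = true  [true]
9. n5.cnt = 11  [terminal]
10. n6.cnt = 15  [a.cnt + 4]
11. n7.ok = -6  [A.cnt * -2 + 24]
12. n8.cnt = 5  [B.ok + 11]
13. n9.cnt = 4  [terminal]
14. n10.live = 4  [terminal]
15. n8.off = "kp"  ["kp"]
16. n11.lab = "ry"  ["ry"]
17. n12.cnt = -3  [terminal]
18. n11.tag = 12  [12]
19. n13.lab = "rn"  ["rn"]
20. n14.live = 7  [terminal]
21. n13.tag = 17  [c.live + 10]
22. n7.idx = "nkp"  ["n" ++ A.off]
23. n7.fin = "pn"  ["pn"]
24. n7.off = false  [B.ok > -6]
25. n6.off = "pnnkp"  [B.fin ++ B.idx]
26. n4.pre = 25  [a.cnt * 2 + 3]
27. n0.tag = 14  [14]

false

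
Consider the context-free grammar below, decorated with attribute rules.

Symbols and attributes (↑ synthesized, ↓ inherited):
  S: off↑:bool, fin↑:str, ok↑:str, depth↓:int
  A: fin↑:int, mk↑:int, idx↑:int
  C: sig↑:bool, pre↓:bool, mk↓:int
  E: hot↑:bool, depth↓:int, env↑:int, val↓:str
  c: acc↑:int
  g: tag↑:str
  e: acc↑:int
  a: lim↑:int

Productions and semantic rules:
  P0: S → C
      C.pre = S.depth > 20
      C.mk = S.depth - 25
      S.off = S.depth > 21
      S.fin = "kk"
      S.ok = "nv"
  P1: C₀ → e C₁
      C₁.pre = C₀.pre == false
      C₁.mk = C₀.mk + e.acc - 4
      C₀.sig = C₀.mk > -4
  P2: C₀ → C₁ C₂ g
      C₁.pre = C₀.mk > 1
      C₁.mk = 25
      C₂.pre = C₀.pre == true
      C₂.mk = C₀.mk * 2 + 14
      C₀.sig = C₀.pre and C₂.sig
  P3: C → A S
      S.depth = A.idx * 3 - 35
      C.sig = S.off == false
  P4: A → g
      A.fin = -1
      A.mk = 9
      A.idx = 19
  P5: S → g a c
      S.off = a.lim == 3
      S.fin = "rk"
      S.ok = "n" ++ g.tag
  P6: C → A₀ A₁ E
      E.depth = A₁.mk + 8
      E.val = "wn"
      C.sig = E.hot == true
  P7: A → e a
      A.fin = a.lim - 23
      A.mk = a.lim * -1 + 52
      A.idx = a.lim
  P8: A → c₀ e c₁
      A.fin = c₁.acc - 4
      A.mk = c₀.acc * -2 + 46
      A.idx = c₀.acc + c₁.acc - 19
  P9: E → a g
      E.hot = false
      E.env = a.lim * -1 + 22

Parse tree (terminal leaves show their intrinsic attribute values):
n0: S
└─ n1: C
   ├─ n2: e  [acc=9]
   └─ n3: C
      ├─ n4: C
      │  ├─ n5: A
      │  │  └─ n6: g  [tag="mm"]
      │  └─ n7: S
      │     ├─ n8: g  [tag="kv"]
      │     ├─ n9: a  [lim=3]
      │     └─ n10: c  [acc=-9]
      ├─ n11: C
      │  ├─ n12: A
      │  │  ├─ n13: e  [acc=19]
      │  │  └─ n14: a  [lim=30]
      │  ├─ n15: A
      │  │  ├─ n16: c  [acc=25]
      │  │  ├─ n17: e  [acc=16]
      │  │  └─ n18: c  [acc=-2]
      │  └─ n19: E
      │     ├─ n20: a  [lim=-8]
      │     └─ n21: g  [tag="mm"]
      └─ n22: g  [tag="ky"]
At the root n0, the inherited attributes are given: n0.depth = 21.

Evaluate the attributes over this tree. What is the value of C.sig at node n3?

false

1. n0.depth = 21  [given at root]
2. n1.pre = true  [S.depth > 20]
3. n1.mk = -4  [S.depth - 25]
4. n2.acc = 9  [terminal]
5. n3.pre = false  [C₀.pre == false]
6. n3.mk = 1  [C₀.mk + e.acc - 4]
7. n4.pre = false  [C₀.mk > 1]
8. n4.mk = 25  [25]
9. n6.tag = "mm"  [terminal]
10. n5.fin = -1  [-1]
11. n5.mk = 9  [9]
12. n5.idx = 19  [19]
13. n7.depth = 22  [A.idx * 3 - 35]
14. n8.tag = "kv"  [terminal]
15. n9.lim = 3  [terminal]
16. n10.acc = -9  [terminal]
17. n7.off = true  [a.lim == 3]
18. n7.fin = "rk"  ["rk"]
19. n7.ok = "nkv"  ["n" ++ g.tag]
20. n4.sig = false  [S.off == false]
21. n11.pre = false  [C₀.pre == true]
22. n11.mk = 16  [C₀.mk * 2 + 14]
23. n13.acc = 19  [terminal]
24. n14.lim = 30  [terminal]
25. n12.fin = 7  [a.lim - 23]
26. n12.mk = 22  [a.lim * -1 + 52]
27. n12.idx = 30  [a.lim]
28. n16.acc = 25  [terminal]
29. n17.acc = 16  [terminal]
30. n18.acc = -2  [terminal]
31. n15.fin = -6  [c₁.acc - 4]
32. n15.mk = -4  [c₀.acc * -2 + 46]
33. n15.idx = 4  [c₀.acc + c₁.acc - 19]
34. n19.depth = 4  [A₁.mk + 8]
35. n19.val = "wn"  ["wn"]
36. n20.lim = -8  [terminal]
37. n21.tag = "mm"  [terminal]
38. n19.hot = false  [false]
39. n19.env = 30  [a.lim * -1 + 22]
40. n11.sig = false  [E.hot == true]
41. n22.tag = "ky"  [terminal]
42. n3.sig = false  [C₀.pre and C₂.sig]
43. n1.sig = false  [C₀.mk > -4]
44. n0.off = false  [S.depth > 21]
45. n0.fin = "kk"  ["kk"]
46. n0.ok = "nv"  ["nv"]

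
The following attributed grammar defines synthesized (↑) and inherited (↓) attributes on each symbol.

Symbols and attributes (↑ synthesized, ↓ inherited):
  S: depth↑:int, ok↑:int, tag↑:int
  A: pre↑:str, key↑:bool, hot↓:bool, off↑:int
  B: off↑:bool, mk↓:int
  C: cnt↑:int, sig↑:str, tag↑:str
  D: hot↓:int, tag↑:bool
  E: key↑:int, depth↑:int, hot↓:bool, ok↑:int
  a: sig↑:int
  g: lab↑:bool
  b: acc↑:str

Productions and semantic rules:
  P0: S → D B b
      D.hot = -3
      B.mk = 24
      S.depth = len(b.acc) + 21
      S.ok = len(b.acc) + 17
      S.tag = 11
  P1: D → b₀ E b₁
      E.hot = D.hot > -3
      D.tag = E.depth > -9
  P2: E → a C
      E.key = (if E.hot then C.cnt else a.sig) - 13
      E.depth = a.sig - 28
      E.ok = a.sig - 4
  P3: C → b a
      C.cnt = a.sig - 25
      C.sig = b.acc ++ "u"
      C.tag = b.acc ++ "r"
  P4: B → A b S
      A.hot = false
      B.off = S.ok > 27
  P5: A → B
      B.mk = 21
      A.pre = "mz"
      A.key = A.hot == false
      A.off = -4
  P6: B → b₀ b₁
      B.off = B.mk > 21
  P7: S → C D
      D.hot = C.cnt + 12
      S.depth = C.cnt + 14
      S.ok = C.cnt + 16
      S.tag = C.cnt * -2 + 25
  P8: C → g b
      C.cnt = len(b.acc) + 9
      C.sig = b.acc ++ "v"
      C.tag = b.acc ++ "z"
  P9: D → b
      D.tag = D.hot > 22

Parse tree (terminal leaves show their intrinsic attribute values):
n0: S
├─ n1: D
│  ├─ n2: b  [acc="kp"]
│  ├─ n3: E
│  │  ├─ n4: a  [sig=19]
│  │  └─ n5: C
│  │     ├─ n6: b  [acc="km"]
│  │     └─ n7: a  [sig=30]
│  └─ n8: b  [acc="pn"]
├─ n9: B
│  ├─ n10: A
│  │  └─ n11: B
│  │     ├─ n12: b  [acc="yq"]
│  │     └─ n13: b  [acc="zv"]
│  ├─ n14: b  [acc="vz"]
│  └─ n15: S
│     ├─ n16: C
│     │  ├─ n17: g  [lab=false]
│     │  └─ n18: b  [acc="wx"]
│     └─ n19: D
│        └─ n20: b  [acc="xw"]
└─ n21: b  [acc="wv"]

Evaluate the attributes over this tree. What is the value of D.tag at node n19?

1. n1.hot = -3  [-3]
2. n2.acc = "kp"  [terminal]
3. n3.hot = false  [D.hot > -3]
4. n4.sig = 19  [terminal]
5. n6.acc = "km"  [terminal]
6. n7.sig = 30  [terminal]
7. n5.cnt = 5  [a.sig - 25]
8. n5.sig = "kmu"  [b.acc ++ "u"]
9. n5.tag = "kmr"  [b.acc ++ "r"]
10. n3.key = 6  [(if E.hot then C.cnt else a.sig) - 13]
11. n3.depth = -9  [a.sig - 28]
12. n3.ok = 15  [a.sig - 4]
13. n8.acc = "pn"  [terminal]
14. n1.tag = false  [E.depth > -9]
15. n9.mk = 24  [24]
16. n10.hot = false  [false]
17. n11.mk = 21  [21]
18. n12.acc = "yq"  [terminal]
19. n13.acc = "zv"  [terminal]
20. n11.off = false  [B.mk > 21]
21. n10.pre = "mz"  ["mz"]
22. n10.key = true  [A.hot == false]
23. n10.off = -4  [-4]
24. n14.acc = "vz"  [terminal]
25. n17.lab = false  [terminal]
26. n18.acc = "wx"  [terminal]
27. n16.cnt = 11  [len(b.acc) + 9]
28. n16.sig = "wxv"  [b.acc ++ "v"]
29. n16.tag = "wxz"  [b.acc ++ "z"]
30. n19.hot = 23  [C.cnt + 12]
31. n20.acc = "xw"  [terminal]
32. n19.tag = true  [D.hot > 22]
33. n15.depth = 25  [C.cnt + 14]
34. n15.ok = 27  [C.cnt + 16]
35. n15.tag = 3  [C.cnt * -2 + 25]
36. n9.off = false  [S.ok > 27]
37. n21.acc = "wv"  [terminal]
38. n0.depth = 23  [len(b.acc) + 21]
39. n0.ok = 19  [len(b.acc) + 17]
40. n0.tag = 11  [11]

true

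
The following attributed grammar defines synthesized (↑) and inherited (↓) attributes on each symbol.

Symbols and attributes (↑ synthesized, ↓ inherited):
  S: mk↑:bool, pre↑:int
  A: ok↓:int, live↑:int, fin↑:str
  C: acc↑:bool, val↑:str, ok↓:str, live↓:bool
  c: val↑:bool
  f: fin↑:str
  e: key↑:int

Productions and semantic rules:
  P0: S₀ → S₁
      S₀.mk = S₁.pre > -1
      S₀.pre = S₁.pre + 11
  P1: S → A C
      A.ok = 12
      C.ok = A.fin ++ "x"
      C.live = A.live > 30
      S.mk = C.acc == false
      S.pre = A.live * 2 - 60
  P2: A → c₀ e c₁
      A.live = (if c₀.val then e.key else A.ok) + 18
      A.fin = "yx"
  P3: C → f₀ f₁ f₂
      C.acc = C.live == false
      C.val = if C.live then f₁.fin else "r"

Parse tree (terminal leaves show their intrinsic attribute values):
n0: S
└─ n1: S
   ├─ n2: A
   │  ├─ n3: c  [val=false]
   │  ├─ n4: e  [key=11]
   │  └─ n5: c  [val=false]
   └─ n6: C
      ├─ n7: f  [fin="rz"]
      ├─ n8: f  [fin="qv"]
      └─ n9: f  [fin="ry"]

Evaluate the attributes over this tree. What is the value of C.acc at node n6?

true

1. n2.ok = 12  [12]
2. n3.val = false  [terminal]
3. n4.key = 11  [terminal]
4. n5.val = false  [terminal]
5. n2.live = 30  [(if c₀.val then e.key else A.ok) + 18]
6. n2.fin = "yx"  ["yx"]
7. n6.ok = "yxx"  [A.fin ++ "x"]
8. n6.live = false  [A.live > 30]
9. n7.fin = "rz"  [terminal]
10. n8.fin = "qv"  [terminal]
11. n9.fin = "ry"  [terminal]
12. n6.acc = true  [C.live == false]
13. n6.val = "r"  [if C.live then f₁.fin else "r"]
14. n1.mk = false  [C.acc == false]
15. n1.pre = 0  [A.live * 2 - 60]
16. n0.mk = true  [S₁.pre > -1]
17. n0.pre = 11  [S₁.pre + 11]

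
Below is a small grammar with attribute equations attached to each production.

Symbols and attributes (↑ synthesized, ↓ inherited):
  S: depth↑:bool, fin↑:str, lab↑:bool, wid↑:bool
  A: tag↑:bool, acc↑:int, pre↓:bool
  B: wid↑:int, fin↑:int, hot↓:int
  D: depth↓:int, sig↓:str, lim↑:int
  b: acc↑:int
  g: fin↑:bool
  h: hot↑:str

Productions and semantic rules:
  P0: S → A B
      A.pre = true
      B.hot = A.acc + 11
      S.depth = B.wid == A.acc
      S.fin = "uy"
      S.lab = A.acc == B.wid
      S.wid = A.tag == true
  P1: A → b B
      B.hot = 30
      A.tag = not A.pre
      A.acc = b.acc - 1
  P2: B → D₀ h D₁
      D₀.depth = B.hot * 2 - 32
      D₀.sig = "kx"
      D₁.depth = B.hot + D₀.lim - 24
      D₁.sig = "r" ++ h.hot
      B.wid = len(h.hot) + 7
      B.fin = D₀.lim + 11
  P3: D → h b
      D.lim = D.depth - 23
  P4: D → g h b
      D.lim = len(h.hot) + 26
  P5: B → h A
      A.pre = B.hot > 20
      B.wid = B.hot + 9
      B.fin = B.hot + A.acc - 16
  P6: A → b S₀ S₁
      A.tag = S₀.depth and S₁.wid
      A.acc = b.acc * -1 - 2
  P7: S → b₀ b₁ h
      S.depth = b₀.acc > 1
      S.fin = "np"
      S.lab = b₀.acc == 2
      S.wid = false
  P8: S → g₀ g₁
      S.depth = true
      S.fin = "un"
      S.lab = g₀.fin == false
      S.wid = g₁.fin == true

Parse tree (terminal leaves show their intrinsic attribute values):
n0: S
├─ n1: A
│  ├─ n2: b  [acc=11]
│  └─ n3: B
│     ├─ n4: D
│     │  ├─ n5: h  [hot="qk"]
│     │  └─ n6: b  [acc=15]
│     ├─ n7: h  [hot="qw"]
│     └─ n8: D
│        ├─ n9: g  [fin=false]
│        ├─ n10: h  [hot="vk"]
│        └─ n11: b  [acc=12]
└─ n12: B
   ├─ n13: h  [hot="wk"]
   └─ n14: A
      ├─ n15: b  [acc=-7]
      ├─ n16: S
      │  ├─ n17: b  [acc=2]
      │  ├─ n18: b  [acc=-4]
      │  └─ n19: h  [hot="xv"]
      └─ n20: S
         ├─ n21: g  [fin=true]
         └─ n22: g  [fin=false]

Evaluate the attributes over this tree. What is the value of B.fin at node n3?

1. n1.pre = true  [true]
2. n2.acc = 11  [terminal]
3. n3.hot = 30  [30]
4. n4.depth = 28  [B.hot * 2 - 32]
5. n4.sig = "kx"  ["kx"]
6. n5.hot = "qk"  [terminal]
7. n6.acc = 15  [terminal]
8. n4.lim = 5  [D.depth - 23]
9. n7.hot = "qw"  [terminal]
10. n8.depth = 11  [B.hot + D₀.lim - 24]
11. n8.sig = "rqw"  ["r" ++ h.hot]
12. n9.fin = false  [terminal]
13. n10.hot = "vk"  [terminal]
14. n11.acc = 12  [terminal]
15. n8.lim = 28  [len(h.hot) + 26]
16. n3.wid = 9  [len(h.hot) + 7]
17. n3.fin = 16  [D₀.lim + 11]
18. n1.tag = false  [not A.pre]
19. n1.acc = 10  [b.acc - 1]
20. n12.hot = 21  [A.acc + 11]
21. n13.hot = "wk"  [terminal]
22. n14.pre = true  [B.hot > 20]
23. n15.acc = -7  [terminal]
24. n17.acc = 2  [terminal]
25. n18.acc = -4  [terminal]
26. n19.hot = "xv"  [terminal]
27. n16.depth = true  [b₀.acc > 1]
28. n16.fin = "np"  ["np"]
29. n16.lab = true  [b₀.acc == 2]
30. n16.wid = false  [false]
31. n21.fin = true  [terminal]
32. n22.fin = false  [terminal]
33. n20.depth = true  [true]
34. n20.fin = "un"  ["un"]
35. n20.lab = false  [g₀.fin == false]
36. n20.wid = false  [g₁.fin == true]
37. n14.tag = false  [S₀.depth and S₁.wid]
38. n14.acc = 5  [b.acc * -1 - 2]
39. n12.wid = 30  [B.hot + 9]
40. n12.fin = 10  [B.hot + A.acc - 16]
41. n0.depth = false  [B.wid == A.acc]
42. n0.fin = "uy"  ["uy"]
43. n0.lab = false  [A.acc == B.wid]
44. n0.wid = false  [A.tag == true]

16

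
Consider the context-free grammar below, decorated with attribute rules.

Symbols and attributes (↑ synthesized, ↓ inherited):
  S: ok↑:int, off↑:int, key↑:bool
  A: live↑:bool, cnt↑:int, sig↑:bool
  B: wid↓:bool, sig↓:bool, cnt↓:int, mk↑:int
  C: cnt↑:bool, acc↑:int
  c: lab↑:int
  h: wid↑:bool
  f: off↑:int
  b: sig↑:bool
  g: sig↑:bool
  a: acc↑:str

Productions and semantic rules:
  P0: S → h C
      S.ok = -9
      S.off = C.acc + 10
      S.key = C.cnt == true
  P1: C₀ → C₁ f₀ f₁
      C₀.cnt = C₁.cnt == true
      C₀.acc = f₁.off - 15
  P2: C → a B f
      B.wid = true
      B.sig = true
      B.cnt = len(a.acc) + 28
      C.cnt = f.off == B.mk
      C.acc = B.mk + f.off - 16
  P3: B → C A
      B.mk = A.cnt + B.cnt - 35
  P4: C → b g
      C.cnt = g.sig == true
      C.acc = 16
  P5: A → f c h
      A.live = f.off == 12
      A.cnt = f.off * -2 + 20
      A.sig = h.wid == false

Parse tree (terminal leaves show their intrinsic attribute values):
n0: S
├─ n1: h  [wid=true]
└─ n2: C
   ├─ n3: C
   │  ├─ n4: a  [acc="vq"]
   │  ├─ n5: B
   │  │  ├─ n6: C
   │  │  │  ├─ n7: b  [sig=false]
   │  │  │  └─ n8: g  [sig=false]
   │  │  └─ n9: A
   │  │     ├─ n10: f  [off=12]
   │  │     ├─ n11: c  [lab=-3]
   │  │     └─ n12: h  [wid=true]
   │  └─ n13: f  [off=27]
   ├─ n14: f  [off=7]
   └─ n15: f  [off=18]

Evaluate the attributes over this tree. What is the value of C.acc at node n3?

2

1. n1.wid = true  [terminal]
2. n4.acc = "vq"  [terminal]
3. n5.wid = true  [true]
4. n5.sig = true  [true]
5. n5.cnt = 30  [len(a.acc) + 28]
6. n7.sig = false  [terminal]
7. n8.sig = false  [terminal]
8. n6.cnt = false  [g.sig == true]
9. n6.acc = 16  [16]
10. n10.off = 12  [terminal]
11. n11.lab = -3  [terminal]
12. n12.wid = true  [terminal]
13. n9.live = true  [f.off == 12]
14. n9.cnt = -4  [f.off * -2 + 20]
15. n9.sig = false  [h.wid == false]
16. n5.mk = -9  [A.cnt + B.cnt - 35]
17. n13.off = 27  [terminal]
18. n3.cnt = false  [f.off == B.mk]
19. n3.acc = 2  [B.mk + f.off - 16]
20. n14.off = 7  [terminal]
21. n15.off = 18  [terminal]
22. n2.cnt = false  [C₁.cnt == true]
23. n2.acc = 3  [f₁.off - 15]
24. n0.ok = -9  [-9]
25. n0.off = 13  [C.acc + 10]
26. n0.key = false  [C.cnt == true]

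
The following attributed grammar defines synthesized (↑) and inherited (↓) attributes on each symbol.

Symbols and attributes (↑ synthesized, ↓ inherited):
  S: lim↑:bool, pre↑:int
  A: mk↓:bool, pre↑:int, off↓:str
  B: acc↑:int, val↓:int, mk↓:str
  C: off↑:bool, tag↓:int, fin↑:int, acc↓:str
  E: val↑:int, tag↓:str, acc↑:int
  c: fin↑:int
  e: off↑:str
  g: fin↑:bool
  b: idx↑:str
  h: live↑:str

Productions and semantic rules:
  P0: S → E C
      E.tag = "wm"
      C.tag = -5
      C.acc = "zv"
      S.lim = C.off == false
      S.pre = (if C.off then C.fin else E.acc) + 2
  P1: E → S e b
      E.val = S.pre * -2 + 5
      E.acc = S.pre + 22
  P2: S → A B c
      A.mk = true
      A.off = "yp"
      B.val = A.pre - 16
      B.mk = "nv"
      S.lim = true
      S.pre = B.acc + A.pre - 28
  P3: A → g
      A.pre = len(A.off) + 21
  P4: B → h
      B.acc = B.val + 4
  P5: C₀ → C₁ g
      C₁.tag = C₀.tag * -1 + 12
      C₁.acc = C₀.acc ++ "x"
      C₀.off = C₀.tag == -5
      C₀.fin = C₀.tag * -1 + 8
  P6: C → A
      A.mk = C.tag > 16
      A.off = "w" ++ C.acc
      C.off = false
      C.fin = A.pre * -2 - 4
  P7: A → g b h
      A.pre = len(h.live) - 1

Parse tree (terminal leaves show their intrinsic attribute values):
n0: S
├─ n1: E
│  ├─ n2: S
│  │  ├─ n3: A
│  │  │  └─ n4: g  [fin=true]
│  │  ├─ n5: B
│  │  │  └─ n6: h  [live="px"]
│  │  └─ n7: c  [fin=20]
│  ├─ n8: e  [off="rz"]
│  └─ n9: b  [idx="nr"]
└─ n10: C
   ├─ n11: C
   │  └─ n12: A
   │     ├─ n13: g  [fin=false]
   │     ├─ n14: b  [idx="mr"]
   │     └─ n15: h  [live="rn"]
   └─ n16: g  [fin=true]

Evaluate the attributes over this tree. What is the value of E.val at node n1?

1. n1.tag = "wm"  ["wm"]
2. n3.mk = true  [true]
3. n3.off = "yp"  ["yp"]
4. n4.fin = true  [terminal]
5. n3.pre = 23  [len(A.off) + 21]
6. n5.val = 7  [A.pre - 16]
7. n5.mk = "nv"  ["nv"]
8. n6.live = "px"  [terminal]
9. n5.acc = 11  [B.val + 4]
10. n7.fin = 20  [terminal]
11. n2.lim = true  [true]
12. n2.pre = 6  [B.acc + A.pre - 28]
13. n8.off = "rz"  [terminal]
14. n9.idx = "nr"  [terminal]
15. n1.val = -7  [S.pre * -2 + 5]
16. n1.acc = 28  [S.pre + 22]
17. n10.tag = -5  [-5]
18. n10.acc = "zv"  ["zv"]
19. n11.tag = 17  [C₀.tag * -1 + 12]
20. n11.acc = "zvx"  [C₀.acc ++ "x"]
21. n12.mk = true  [C.tag > 16]
22. n12.off = "wzvx"  ["w" ++ C.acc]
23. n13.fin = false  [terminal]
24. n14.idx = "mr"  [terminal]
25. n15.live = "rn"  [terminal]
26. n12.pre = 1  [len(h.live) - 1]
27. n11.off = false  [false]
28. n11.fin = -6  [A.pre * -2 - 4]
29. n16.fin = true  [terminal]
30. n10.off = true  [C₀.tag == -5]
31. n10.fin = 13  [C₀.tag * -1 + 8]
32. n0.lim = false  [C.off == false]
33. n0.pre = 15  [(if C.off then C.fin else E.acc) + 2]

-7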